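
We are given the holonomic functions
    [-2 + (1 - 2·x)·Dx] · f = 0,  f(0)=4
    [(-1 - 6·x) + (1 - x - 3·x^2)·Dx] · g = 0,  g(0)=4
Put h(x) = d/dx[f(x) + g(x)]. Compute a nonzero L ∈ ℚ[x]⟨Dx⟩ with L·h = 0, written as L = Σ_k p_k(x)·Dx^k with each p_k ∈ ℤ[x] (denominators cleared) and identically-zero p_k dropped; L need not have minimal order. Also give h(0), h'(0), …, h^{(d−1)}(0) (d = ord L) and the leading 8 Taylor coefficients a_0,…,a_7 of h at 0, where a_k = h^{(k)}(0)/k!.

f: a_k = 4, 8, 16, 32, 64, 128, 256, 512, …
g: a_k = 4, 4, 16, 28, 76, 160, 388, 868, …
L₀ := lclm(L_f,L_g); ord L₀ ≤ 1+1.
Derive L from L₀ (diff closure).
L = (12 - 288·x + 648·x^2 - 1296·x^3 + 648·x^4) + (9 + 12·x - 126·x^2 + 540·x^3 - 1188·x^4 + 648·x^5)·Dx + (-2 + 15·x - 52·x^2 + 78·x^3 + 27·x^4 - 180·x^5 + 108·x^6)·Dx^2  (order 2).
h: a_k = 12, 64, 180, 560, 1440, 3864, 9660, 24448, …
ICs: h(0) = 12, h′(0) = 64.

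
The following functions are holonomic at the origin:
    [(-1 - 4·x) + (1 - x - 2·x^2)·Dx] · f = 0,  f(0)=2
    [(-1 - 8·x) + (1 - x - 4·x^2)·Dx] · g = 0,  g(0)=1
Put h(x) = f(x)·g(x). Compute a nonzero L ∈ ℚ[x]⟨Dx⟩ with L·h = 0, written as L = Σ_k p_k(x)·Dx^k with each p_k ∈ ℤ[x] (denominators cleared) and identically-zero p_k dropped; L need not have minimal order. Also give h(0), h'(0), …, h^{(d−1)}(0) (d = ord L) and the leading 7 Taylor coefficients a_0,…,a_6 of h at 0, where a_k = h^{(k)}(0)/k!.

L = (-2 - 10·x + 18·x^2 + 32·x^3) + (1 - 2·x - 5·x^2 + 6·x^3 + 8·x^4)·Dx  (order 1).
h: a_k = 2, 4, 18, 44, 138, 356, 994, …
ICs: h(0) = 2.

f: a_k = 2, 2, 6, 10, 22, 42, 86, …
g: a_k = 1, 1, 5, 9, 29, 65, 181, …
h₀=f·g: eliminate ⇒ L₀, order ≤ 1·1.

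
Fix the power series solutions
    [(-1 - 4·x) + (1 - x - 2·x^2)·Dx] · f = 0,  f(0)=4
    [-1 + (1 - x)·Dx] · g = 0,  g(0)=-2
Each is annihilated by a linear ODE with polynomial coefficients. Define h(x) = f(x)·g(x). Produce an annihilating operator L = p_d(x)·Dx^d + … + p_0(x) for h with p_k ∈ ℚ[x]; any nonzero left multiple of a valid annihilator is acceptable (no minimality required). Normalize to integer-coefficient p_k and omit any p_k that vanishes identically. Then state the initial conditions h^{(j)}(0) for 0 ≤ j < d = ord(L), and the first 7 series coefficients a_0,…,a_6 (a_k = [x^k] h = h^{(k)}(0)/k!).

L = (-2 - 2·x + 6·x^2) + (1 - 2·x - x^2 + 2·x^3)·Dx  (order 1).
h: a_k = -8, -16, -40, -80, -168, -336, -680, …
ICs: h(0) = -8.

f: a_k = 4, 4, 12, 20, 44, 84, 172, …
g: a_k = -2, -2, -2, -2, -2, -2, -2, …
f·g: L₀ = L_f ⊗_s L_g, ord ≤ 1·1.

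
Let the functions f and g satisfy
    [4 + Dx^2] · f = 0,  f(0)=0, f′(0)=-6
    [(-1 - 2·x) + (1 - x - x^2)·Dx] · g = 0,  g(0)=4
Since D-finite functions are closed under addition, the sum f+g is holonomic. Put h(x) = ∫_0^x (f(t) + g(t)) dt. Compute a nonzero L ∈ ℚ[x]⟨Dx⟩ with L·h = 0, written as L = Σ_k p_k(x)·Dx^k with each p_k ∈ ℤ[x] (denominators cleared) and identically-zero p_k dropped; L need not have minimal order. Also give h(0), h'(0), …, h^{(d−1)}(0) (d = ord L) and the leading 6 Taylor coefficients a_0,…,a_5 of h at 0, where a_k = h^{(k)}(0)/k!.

f: a_k = 0, -6, 0, 4, 0, -4/5, …
g: a_k = 4, 4, 8, 12, 20, 32, …
Weyl lclm of L_f,L_g ⇒ L₀ (ord ≤ 3).
h=∫₀ˣh₀: take L = L₀·Dx.
L = (-44 - 96·x - 32·x^2 - 48·x^3 - 40·x^4 - 16·x^5)·Dx + (16 - 20·x - 8·x^2 + 16·x^3 - 12·x^4 - 24·x^5 - 8·x^6)·Dx^2 + (-11 - 24·x - 8·x^2 - 12·x^3 - 10·x^4 - 4·x^5)·Dx^3 + (4 - 5·x - 2·x^2 + 4·x^3 - 3·x^4 - 6·x^5 - 2·x^6)·Dx^4  (order 4).
h: a_k = 0, 4, -1, 8/3, 4, 4, …
ICs: h(0) = 0, h′(0) = 4, h′′(0) = -2, h′′′(0) = 16.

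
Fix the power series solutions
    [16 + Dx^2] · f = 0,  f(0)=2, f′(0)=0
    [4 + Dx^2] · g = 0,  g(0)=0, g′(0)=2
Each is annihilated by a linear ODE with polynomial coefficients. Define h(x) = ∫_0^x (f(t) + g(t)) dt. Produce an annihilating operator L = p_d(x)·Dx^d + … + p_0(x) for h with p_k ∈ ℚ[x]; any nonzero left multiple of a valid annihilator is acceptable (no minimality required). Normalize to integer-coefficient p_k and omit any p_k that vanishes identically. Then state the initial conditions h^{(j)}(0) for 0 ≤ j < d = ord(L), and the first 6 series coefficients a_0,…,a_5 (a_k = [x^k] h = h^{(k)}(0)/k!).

L = 64·Dx + 20·Dx^3 + Dx^5  (order 5).
h: a_k = 0, 2, 1, -16/3, -1/3, 64/15, …
ICs: h(0) = 0, h′(0) = 2, h′′(0) = 2, h′′′(0) = -32, h′′′′(0) = -8.

f: a_k = 2, 0, -16, 0, 64/3, 0, …
g: a_k = 0, 2, 0, -4/3, 0, 4/15, …
Weyl lclm of L_f,L_g ⇒ L₀ (ord ≤ 4).
h=∫₀ˣh₀: take L = L₀·Dx.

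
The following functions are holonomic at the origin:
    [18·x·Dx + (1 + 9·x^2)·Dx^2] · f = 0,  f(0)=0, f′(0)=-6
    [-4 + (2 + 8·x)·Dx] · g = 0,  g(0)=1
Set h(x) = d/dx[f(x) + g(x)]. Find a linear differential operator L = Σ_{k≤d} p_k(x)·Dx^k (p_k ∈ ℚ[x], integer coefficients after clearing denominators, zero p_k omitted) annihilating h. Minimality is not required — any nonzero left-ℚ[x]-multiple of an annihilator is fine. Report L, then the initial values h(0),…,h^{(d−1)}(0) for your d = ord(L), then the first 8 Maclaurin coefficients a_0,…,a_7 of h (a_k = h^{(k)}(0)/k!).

L = (-36 - 360·x + 972·x^2 + 1944·x^3) + (-30 - 144·x - 18·x^2 + 3888·x^3 + 6804·x^4)·Dx + (-2 + 10·x + 108·x^2 + 306·x^3 + 1134·x^4 + 1944·x^5)·Dx^2  (order 2).
h: a_k = -4, -4, 66, -40, -346, -504, 6222, -6864, …
ICs: h(0) = -4, h′(0) = -4.

f: a_k = 0, -6, 0, 18, 0, -486/5, 0, 4374/7, …
g: a_k = 1, 2, -2, 4, -10, 28, -84, 264, …
L₀ := lclm(L_f,L_g); ord L₀ ≤ 2+1.
Derive L from L₀ (diff closure).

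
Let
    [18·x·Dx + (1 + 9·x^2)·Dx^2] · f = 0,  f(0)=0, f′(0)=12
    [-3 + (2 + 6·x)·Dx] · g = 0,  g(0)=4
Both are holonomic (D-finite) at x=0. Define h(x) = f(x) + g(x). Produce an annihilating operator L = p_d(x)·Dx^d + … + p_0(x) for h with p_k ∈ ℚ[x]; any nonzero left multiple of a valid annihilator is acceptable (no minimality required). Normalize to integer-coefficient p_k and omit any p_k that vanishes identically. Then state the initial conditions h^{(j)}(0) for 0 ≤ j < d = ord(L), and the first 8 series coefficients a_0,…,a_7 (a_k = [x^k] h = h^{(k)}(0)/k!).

L = (-36 - 270·x + 972·x^2 + 1458·x^3)·Dx + (-33 - 144·x + 270·x^2 + 3888·x^3 + 5103·x^4)·Dx^2 + (-2 + 18·x + 108·x^2 + 324·x^3 + 1134·x^4 + 1458·x^5)·Dx^3  (order 3).
h: a_k = 4, 18, -9/2, -117/4, -405/32, 70713/320, -15309/256, -3973779/3584, …
ICs: h(0) = 4, h′(0) = 18, h′′(0) = -9.

f: a_k = 0, 12, 0, -36, 0, 972/5, 0, -8748/7, …
g: a_k = 4, 6, -9/2, 27/4, -405/32, 1701/64, -15309/256, 72171/512, …
f+g: L₀ = lclm(L_f,L_g), ord ≤ 2+1.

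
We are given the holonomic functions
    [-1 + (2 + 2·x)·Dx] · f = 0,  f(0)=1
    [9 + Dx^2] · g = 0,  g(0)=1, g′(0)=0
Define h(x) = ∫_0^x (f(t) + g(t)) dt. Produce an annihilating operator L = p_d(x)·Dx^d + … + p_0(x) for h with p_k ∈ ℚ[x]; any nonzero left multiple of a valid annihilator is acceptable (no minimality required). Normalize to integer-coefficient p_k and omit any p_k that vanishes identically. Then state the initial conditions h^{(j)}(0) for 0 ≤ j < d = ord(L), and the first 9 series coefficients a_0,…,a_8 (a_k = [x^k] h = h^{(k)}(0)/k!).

f: a_k = 1, 1/2, -1/8, 1/16, -5/128, 7/256, -21/1024, 33/2048, -429/32768, …
g: a_k = 1, 0, -9/2, 0, 27/8, 0, -81/80, 0, 729/4480, …
L₀ := lclm(L_f,L_g); ord L₀ ≤ 1+2.
h=∫₀ˣh₀: take L = L₀·Dx.
L = (-351 - 648·x - 324·x^2)·Dx + (630 + 1926·x + 1944·x^2 + 648·x^3)·Dx^2 + (-39 - 72·x - 36·x^2)·Dx^3 + (70 + 214·x + 216·x^2 + 72·x^3)·Dx^4  (order 4).
h: a_k = 0, 2, 1/4, -37/24, 1/64, 427/640, 7/1536, -5289/35840, 33/16384, …
ICs: h(0) = 0, h′(0) = 2, h′′(0) = 1/2, h′′′(0) = -37/4.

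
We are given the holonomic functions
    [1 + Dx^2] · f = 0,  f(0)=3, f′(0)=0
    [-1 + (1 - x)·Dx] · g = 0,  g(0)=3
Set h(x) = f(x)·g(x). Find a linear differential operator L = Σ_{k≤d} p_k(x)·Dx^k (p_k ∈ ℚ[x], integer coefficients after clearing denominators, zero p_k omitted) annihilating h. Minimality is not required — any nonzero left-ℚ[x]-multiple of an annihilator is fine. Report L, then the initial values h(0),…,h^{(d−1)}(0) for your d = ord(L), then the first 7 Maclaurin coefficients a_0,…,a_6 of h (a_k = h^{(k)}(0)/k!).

f: a_k = 3, 0, -3/2, 0, 1/8, 0, -1/240, …
g: a_k = 3, 3, 3, 3, 3, 3, 3, …
Sym-product of L_f,L_g gives L₀ (≤ ord 2).
L = (-1 + x) + 2·Dx + (-1 + x)·Dx^2  (order 2).
h: a_k = 9, 9, 9/2, 9/2, 39/8, 39/8, 389/80, …
ICs: h(0) = 9, h′(0) = 9.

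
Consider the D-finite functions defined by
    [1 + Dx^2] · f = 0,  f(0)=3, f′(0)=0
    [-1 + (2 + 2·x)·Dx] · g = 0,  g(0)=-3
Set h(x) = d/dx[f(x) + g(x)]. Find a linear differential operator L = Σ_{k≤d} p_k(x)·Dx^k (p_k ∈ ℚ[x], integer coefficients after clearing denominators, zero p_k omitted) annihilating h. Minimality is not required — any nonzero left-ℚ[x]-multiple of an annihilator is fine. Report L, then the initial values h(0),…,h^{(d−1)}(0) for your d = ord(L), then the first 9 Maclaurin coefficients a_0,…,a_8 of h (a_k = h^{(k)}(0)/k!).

L = (-19 - 8·x - 4·x^2) + (-14 - 30·x - 24·x^2 - 8·x^3)·Dx + (-19 - 8·x - 4·x^2)·Dx^2 + (-14 - 30·x - 24·x^2 - 8·x^3)·Dx^3  (order 3).
h: a_k = -3/2, -9/4, -9/16, 31/32, -105/256, 881/2560, -693/2048, 135391/430080, -19305/65536, …
ICs: h(0) = -3/2, h′(0) = -9/4, h′′(0) = -9/8.

f: a_k = 3, 0, -3/2, 0, 1/8, 0, -1/240, 0, 1/13440, …
g: a_k = -3, -3/2, 3/8, -3/16, 15/128, -21/256, 63/1024, -99/2048, 1287/32768, …
Weyl lclm of L_f,L_g ⇒ L₀ (ord ≤ 3).
Differentiate: ansatz ord ≤ ord L₀ ⇒ L.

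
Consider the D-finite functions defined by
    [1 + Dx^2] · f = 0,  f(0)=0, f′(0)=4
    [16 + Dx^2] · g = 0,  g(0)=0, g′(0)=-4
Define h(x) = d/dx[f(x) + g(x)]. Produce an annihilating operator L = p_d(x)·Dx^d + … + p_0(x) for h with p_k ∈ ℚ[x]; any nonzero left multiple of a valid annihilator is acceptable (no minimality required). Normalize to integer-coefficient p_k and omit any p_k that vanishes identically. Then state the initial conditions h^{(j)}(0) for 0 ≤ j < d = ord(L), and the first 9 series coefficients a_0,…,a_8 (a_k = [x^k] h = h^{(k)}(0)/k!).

L = 16 + 17·Dx^2 + Dx^4  (order 4).
h: a_k = 0, 0, 30, 0, -85/2, 0, 91/4, 0, -4369/672, …
ICs: h(0) = 0, h′(0) = 0, h′′(0) = 60, h′′′(0) = 0.

f: a_k = 0, 4, 0, -2/3, 0, 1/30, 0, -1/1260, 0, …
g: a_k = 0, -4, 0, 32/3, 0, -128/15, 0, 1024/315, 0, …
f+g: L₀ = lclm(L_f,L_g), ord ≤ 2+2.
h=h₀': d/dx-closure on L₀ ⇒ L.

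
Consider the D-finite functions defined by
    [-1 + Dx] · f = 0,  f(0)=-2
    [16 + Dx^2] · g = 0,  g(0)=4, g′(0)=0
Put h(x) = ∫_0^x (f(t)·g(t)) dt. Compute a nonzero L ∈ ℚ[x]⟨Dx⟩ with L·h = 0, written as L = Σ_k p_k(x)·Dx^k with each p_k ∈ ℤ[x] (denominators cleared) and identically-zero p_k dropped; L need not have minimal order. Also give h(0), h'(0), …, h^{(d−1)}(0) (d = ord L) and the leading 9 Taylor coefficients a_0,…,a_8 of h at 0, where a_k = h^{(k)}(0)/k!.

f: a_k = -2, -2, -1, -1/3, -1/12, -1/60, -1/360, -1/2520, -1/20160, …
g: a_k = 4, 0, -32, 0, 128/3, 0, -1024/45, 0, 2048/315, …
L₀ := L_f ⊗_s L_g (sym. prod.), ord ≤ 2.
Integrate: L := L₀·Dx.
L = 17·Dx - 2·Dx^2 + Dx^3  (order 3).
h: a_k = 0, -8, -4, 20, 47/3, -161/15, -1121/90, 11/14, 20047/5040, …
ICs: h(0) = 0, h′(0) = -8, h′′(0) = -8.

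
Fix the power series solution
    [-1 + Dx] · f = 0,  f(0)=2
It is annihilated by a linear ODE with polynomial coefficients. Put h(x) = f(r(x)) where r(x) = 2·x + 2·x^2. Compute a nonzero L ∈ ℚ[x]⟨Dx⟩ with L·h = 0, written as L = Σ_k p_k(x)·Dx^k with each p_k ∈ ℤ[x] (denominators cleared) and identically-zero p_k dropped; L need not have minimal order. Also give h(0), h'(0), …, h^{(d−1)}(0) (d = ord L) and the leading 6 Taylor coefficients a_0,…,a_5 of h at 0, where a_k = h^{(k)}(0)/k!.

f: a_k = 2, 2, 1, 1/3, 1/12, 1/60, …
h₀=f(r): pull back L_f along r ⇒ L₀.
L = (-2 - 4·x) + Dx  (order 1).
h: a_k = 2, 4, 8, 32/3, 40/3, 208/15, …
ICs: h(0) = 2.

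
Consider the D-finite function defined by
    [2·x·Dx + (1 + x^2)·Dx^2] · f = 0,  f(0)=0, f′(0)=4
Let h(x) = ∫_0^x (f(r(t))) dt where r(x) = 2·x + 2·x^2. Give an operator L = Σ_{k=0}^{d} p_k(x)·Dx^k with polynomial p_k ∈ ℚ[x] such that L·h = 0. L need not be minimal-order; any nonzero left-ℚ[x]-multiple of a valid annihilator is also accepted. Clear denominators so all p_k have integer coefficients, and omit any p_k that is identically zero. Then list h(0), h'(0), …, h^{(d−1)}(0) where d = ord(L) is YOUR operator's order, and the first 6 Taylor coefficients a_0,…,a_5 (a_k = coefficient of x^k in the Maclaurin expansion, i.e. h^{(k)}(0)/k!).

f: a_k = 0, 4, 0, -4/3, 0, 4/5, …
Substitute x→r, Dx→(1/r')Dx; clear ⇒ L₀.
h=∫₀ˣh₀: take L = L₀·Dx.
L = (-2 + 8·x + 32·x^2 + 48·x^3 + 24·x^4)·Dx^2 + (1 + 2·x + 4·x^2 + 16·x^3 + 20·x^4 + 8·x^5)·Dx^3  (order 3).
h: a_k = 0, 0, 4, 8/3, -8/3, -32/5, …
ICs: h(0) = 0, h′(0) = 0, h′′(0) = 8.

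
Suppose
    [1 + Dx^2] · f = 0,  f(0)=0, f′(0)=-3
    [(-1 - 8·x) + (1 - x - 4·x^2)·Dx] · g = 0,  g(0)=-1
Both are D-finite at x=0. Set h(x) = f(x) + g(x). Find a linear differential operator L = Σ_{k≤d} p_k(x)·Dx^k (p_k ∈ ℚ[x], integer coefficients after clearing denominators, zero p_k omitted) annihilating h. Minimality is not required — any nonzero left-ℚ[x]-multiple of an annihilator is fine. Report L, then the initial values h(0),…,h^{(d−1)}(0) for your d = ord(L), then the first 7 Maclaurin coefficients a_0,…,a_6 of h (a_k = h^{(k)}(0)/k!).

L = (-55 - 486·x - 553·x^2 - 1488·x^3 - 80·x^4 - 128·x^5) + (11 + 11·x + 23·x^2 - 169·x^3 - 348·x^4 - 48·x^5 - 64·x^6)·Dx + (-55 - 486·x - 553·x^2 - 1488·x^3 - 80·x^4 - 128·x^5)·Dx^2 + (11 + 11·x + 23·x^2 - 169·x^3 - 348·x^4 - 48·x^5 - 64·x^6)·Dx^3  (order 3).
h: a_k = -1, -4, -5, -17/2, -29, -2601/40, -181, …
ICs: h(0) = -1, h′(0) = -4, h′′(0) = -10.

f: a_k = 0, -3, 0, 1/2, 0, -1/40, 0, …
g: a_k = -1, -1, -5, -9, -29, -65, -181, …
h₀=f+g: left-lcm gives L₀, ord ≤ 3.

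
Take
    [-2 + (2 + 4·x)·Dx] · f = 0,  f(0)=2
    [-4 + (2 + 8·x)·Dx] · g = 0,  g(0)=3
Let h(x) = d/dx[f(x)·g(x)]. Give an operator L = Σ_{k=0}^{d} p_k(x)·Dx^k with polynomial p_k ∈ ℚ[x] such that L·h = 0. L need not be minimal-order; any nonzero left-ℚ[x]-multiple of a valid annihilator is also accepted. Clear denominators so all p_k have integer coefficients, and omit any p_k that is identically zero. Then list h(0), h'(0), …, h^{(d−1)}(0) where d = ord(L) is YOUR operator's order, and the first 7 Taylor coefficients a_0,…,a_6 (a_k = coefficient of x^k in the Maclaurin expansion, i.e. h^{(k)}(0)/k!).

f: a_k = 2, 2, -1, 1, -5/4, 7/4, -21/8, …
g: a_k = 3, 6, -6, 12, -30, 84, -252, …
L₀ := L_f ⊗_s L_g (sym. prod.), ord ≤ 1.
h₀' ⇒ L via d/dx closure of L₀.
L = -1 + (-3 - 26·x - 72·x^2 - 64·x^3)·Dx  (order 1).
h: a_k = 18, -6, 27, -111, 1755/4, -6813/4, 52479/8, …
ICs: h(0) = 18.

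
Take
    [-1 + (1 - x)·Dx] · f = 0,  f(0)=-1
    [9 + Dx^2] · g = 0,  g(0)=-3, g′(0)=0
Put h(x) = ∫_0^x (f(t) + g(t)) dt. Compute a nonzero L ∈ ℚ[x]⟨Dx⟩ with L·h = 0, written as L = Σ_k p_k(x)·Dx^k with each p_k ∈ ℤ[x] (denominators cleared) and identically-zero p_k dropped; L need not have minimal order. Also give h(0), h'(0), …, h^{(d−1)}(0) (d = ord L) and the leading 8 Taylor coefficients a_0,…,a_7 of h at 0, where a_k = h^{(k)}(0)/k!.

L = (135 - 162·x + 81·x^2)·Dx + (-99 + 261·x - 243·x^2 + 81·x^3)·Dx^2 + (15 - 18·x + 9·x^2)·Dx^3 + (-11 + 29·x - 27·x^2 + 9·x^3)·Dx^4  (order 4).
h: a_k = 0, -4, -1/2, 25/6, -1/4, -89/40, -1/6, 163/560, …
ICs: h(0) = 0, h′(0) = -4, h′′(0) = -1, h′′′(0) = 25.

f: a_k = -1, -1, -1, -1, -1, -1, -1, -1, …
g: a_k = -3, 0, 27/2, 0, -81/8, 0, 243/80, 0, …
Weyl lclm of L_f,L_g ⇒ L₀ (ord ≤ 3).
∫: right-multiply L₀ by Dx.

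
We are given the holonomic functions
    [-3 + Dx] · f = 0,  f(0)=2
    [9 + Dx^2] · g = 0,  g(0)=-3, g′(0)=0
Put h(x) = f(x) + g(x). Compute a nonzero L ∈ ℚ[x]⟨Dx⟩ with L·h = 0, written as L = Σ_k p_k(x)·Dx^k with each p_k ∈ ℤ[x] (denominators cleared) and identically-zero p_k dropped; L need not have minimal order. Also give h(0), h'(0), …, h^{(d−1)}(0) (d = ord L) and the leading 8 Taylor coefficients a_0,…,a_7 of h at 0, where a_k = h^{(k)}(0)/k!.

L = -27 + 9·Dx - 3·Dx^2 + Dx^3  (order 3).
h: a_k = -1, 6, 45/2, 9, -27/8, 81/20, 81/16, 243/280, …
ICs: h(0) = -1, h′(0) = 6, h′′(0) = 45.

f: a_k = 2, 6, 9, 9, 27/4, 81/20, 81/40, 243/280, …
g: a_k = -3, 0, 27/2, 0, -81/8, 0, 243/80, 0, …
Sum ⇒ L₀ = lclm(L_f,L_g) in ℚ(x)⟨Dx⟩.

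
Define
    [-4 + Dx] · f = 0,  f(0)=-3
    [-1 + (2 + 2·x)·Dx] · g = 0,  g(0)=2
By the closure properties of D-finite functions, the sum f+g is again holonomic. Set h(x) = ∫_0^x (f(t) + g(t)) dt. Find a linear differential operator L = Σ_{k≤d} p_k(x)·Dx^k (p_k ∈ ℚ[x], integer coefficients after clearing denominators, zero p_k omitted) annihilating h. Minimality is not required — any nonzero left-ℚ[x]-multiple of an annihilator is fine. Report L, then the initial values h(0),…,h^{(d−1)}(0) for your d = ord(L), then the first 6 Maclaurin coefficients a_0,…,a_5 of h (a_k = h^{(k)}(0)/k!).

f: a_k = -3, -12, -24, -32, -32, -128/5, …
g: a_k = 2, 1, -1/4, 1/8, -5/64, 7/128, …
f+g: L₀ = lclm(L_f,L_g), ord ≤ 1+1.
∫: right-multiply L₀ by Dx.
L = (36 + 32·x)·Dx + (-65 - 128·x - 64·x^2)·Dx^2 + (14 + 30·x + 16·x^2)·Dx^3  (order 3).
h: a_k = 0, -1, -11/2, -97/12, -255/32, -2053/320, …
ICs: h(0) = 0, h′(0) = -1, h′′(0) = -11.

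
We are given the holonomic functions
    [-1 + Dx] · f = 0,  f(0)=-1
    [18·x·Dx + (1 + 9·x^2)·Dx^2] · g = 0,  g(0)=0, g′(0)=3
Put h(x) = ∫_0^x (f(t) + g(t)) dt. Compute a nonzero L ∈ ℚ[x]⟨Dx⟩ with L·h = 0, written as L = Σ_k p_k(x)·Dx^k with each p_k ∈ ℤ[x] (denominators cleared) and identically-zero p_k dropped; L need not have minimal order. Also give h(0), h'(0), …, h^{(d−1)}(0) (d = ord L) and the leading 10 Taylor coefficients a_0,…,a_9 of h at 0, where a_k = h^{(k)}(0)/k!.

L = (18 - 18·x - 486·x^2 - 162·x^3)·Dx^2 + (-19 + 468·x^2 - 81·x^4)·Dx^3 + (1 + 18·x + 18·x^2 + 162·x^3 + 81·x^4)·Dx^4  (order 4).
h: a_k = 0, -1, 1, -1/6, -55/24, -1/120, 5831/720, -1/5040, -1574641/40320, -1/362880, …
ICs: h(0) = 0, h′(0) = -1, h′′(0) = 2, h′′′(0) = -1.

f: a_k = -1, -1, -1/2, -1/6, -1/24, -1/120, -1/720, -1/5040, -1/40320, -1/362880, …
g: a_k = 0, 3, 0, -9, 0, 243/5, 0, -2187/7, 0, 2187, …
L₀ := lclm(L_f,L_g); ord L₀ ≤ 1+2.
h=∫h₀ ⇒ L = L₀·Dx.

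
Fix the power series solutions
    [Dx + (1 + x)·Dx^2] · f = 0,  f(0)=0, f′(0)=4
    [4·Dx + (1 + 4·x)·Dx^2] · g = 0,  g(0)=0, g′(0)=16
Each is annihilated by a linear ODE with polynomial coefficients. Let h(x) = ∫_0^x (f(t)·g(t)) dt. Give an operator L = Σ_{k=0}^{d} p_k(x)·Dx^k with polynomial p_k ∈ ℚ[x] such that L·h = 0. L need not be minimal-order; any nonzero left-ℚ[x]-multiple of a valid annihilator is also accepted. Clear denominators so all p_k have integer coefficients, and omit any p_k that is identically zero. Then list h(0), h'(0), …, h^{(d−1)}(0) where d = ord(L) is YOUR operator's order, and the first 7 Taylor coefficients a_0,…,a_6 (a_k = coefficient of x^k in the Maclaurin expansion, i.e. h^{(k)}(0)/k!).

L = (136 + 320·x + 256·x^2)·Dx^2 + (290 + 1464·x + 2400·x^2 + 1280·x^3)·Dx^3 + (92 + 740·x + 1992·x^2 + 2240·x^3 + 896·x^4)·Dx^4 + (5 + 58·x + 245·x^2 + 464·x^3 + 400·x^4 + 128·x^5)·Dx^5  (order 5).
h: a_k = 0, 0, 0, 64/3, -40, 256/3, -1880/9, …
ICs: h(0) = 0, h′(0) = 0, h′′(0) = 0, h′′′(0) = 128, h′′′′(0) = -960.

f: a_k = 0, 4, -2, 4/3, -1, 4/5, -2/3, …
g: a_k = 0, 16, -32, 256/3, -256, 4096/5, -8192/3, …
f·g: L₀ = L_f ⊗_s L_g, ord ≤ 2·2.
∫: right-multiply L₀ by Dx.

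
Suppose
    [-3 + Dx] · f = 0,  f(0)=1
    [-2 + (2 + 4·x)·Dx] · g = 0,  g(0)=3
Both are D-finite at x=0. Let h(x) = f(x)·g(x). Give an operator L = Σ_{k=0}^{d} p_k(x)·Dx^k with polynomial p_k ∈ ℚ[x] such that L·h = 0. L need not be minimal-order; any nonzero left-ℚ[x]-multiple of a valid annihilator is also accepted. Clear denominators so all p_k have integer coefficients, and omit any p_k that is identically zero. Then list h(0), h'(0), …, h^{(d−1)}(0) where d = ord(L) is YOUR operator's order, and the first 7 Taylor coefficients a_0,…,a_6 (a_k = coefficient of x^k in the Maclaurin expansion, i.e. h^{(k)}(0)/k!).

f: a_k = 1, 3, 9/2, 9/2, 27/8, 81/40, 81/80, …
g: a_k = 3, 3, -3/2, 3/2, -15/8, 21/8, -63/16, …
Product ⇒ symmetric product L₀, ord ≤ 1.
L = (-4 - 6·x) + (1 + 2·x)·Dx  (order 1).
h: a_k = 3, 12, 21, 24, 39/2, 66/5, 63/10, …
ICs: h(0) = 3.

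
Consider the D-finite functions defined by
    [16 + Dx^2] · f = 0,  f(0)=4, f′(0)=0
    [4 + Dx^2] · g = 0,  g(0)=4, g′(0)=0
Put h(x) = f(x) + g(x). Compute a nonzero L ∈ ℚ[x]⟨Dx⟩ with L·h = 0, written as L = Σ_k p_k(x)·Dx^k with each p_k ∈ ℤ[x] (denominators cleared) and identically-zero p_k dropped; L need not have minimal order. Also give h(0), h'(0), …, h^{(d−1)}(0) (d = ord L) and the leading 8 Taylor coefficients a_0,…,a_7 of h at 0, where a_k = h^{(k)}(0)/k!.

L = 64 + 20·Dx^2 + Dx^4  (order 4).
h: a_k = 8, 0, -40, 0, 136/3, 0, -208/9, 0, …
ICs: h(0) = 8, h′(0) = 0, h′′(0) = -80, h′′′(0) = 0.

f: a_k = 4, 0, -32, 0, 128/3, 0, -1024/45, 0, …
g: a_k = 4, 0, -8, 0, 8/3, 0, -16/45, 0, …
Weyl lclm of L_f,L_g ⇒ L₀ (ord ≤ 4).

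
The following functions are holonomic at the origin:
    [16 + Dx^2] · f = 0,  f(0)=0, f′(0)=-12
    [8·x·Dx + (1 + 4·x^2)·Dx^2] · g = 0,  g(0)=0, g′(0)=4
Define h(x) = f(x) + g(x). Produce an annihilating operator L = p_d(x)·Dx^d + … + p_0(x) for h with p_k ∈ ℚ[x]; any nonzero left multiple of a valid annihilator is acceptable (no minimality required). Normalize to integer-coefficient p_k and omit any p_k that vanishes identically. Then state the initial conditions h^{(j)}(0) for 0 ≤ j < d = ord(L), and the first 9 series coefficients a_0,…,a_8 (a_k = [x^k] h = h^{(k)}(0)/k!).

f: a_k = 0, -12, 0, 32, 0, -128/5, 0, 1024/105, 0, …
g: a_k = 0, 4, 0, -16/3, 0, 64/5, 0, -256/7, 0, …
L₀ := lclm(L_f,L_g); ord L₀ ≤ 2+2.
L = (-512·x + 5120·x^3 + 4096·x^5)·Dx + (16 + 512·x^2 + 2304·x^4 + 2048·x^6)·Dx^2 + (-32·x + 320·x^3 + 256·x^5)·Dx^3 + (1 + 32·x^2 + 144·x^4 + 128·x^6)·Dx^4  (order 4).
h: a_k = 0, -8, 0, 80/3, 0, -64/5, 0, -2816/105, 0, …
ICs: h(0) = 0, h′(0) = -8, h′′(0) = 0, h′′′(0) = 160.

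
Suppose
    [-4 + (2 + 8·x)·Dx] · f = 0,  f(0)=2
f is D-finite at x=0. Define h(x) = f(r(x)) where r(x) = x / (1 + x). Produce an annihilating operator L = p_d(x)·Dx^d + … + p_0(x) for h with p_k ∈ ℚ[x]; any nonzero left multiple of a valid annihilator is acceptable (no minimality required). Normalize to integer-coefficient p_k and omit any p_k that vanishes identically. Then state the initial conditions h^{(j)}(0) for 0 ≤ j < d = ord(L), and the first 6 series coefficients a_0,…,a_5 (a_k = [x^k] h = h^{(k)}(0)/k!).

L = -2 + (1 + 6·x + 5·x^2)·Dx  (order 1).
h: a_k = 2, 4, -8, 20, -60, 204, …
ICs: h(0) = 2.

f: a_k = 2, 4, -4, 8, -20, 56, …
Change of var in L_f (x↦r) gives L₀.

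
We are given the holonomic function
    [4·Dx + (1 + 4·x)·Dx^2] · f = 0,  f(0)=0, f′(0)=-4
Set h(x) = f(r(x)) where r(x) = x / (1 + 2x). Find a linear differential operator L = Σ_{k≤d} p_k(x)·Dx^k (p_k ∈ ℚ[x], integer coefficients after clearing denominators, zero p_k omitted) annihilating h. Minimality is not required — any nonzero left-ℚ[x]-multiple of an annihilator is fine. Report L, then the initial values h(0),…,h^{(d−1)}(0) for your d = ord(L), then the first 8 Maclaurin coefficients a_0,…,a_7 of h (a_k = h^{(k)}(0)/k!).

f: a_k = 0, -4, 8, -64/3, 64, -1024/5, 2048/3, -16384/7, …
Substitute x→r, Dx→(1/r')Dx; clear ⇒ L₀.
L = (8 + 24·x)·Dx + (1 + 8·x + 12·x^2)·Dx^2  (order 2).
h: a_k = 0, -4, 16, -208/3, 320, -7744/5, 23296/3, -279808/7, …
ICs: h(0) = 0, h′(0) = -4.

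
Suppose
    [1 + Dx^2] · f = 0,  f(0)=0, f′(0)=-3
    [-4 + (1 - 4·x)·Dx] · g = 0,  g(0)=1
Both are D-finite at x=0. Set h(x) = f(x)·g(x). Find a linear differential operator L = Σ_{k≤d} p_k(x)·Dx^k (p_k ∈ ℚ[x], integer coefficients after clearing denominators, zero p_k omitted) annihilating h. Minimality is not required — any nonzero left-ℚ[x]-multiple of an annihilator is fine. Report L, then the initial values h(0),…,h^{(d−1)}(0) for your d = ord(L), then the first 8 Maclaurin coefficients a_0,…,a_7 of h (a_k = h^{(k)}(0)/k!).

f: a_k = 0, -3, 0, 1/2, 0, -1/40, 0, 1/1680, …
g: a_k = 1, 4, 16, 64, 256, 1024, 4096, 16384, …
Sym-product of L_f,L_g gives L₀ (≤ ord 2).
L = (-1 + 4·x) + 8·Dx + (-1 + 4·x)·Dx^2  (order 2).
h: a_k = 0, -3, -12, -95/2, -190, -30401/40, -30401/10, -20429471/1680, …
ICs: h(0) = 0, h′(0) = -3.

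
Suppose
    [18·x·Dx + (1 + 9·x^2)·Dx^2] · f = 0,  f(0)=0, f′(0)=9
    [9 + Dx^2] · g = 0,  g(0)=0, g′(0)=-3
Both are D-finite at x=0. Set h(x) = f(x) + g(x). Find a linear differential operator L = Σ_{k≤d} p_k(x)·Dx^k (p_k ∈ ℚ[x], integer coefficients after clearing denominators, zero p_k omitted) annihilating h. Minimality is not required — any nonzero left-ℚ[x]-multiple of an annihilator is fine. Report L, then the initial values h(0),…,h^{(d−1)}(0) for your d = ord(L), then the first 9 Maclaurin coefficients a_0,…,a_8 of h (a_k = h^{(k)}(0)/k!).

L = (-1782·x + 20412·x^3 + 13122·x^5)·Dx + (-9 + 567·x^2 + 6561·x^4 + 6561·x^6)·Dx^2 + (-198·x + 2268·x^3 + 1458·x^5)·Dx^3 + (-1 + 63·x^2 + 729·x^4 + 729·x^6)·Dx^4  (order 4).
h: a_k = 0, 6, 0, -45/2, 0, 5751/40, 0, -524637/560, 0, …
ICs: h(0) = 0, h′(0) = 6, h′′(0) = 0, h′′′(0) = -135.

f: a_k = 0, 9, 0, -27, 0, 729/5, 0, -6561/7, 0, …
g: a_k = 0, -3, 0, 9/2, 0, -81/40, 0, 243/560, 0, …
Weyl lclm of L_f,L_g ⇒ L₀ (ord ≤ 4).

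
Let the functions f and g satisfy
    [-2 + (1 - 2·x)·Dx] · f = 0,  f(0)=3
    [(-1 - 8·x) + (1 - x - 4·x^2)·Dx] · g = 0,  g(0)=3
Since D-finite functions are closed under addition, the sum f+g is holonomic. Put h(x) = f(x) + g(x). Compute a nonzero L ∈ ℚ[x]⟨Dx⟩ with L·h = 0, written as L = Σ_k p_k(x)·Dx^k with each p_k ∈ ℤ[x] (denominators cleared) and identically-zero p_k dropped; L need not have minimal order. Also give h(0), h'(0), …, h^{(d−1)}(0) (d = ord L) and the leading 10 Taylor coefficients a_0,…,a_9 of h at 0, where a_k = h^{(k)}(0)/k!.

L = (12 - 48·x + 192·x^2 - 128·x^3) + (-2 - 96·x^2 + 352·x^3 - 256·x^4)·Dx + (-1 + 11·x - 30·x^2 + 80·x^4 - 64·x^5)·Dx^2  (order 2).
h: a_k = 6, 9, 27, 51, 135, 291, 735, 1707, 4263, 10323, …
ICs: h(0) = 6, h′(0) = 9.

f: a_k = 3, 6, 12, 24, 48, 96, 192, 384, 768, 1536, …
g: a_k = 3, 3, 15, 27, 87, 195, 543, 1323, 3495, 8787, …
h₀=f+g: left-lcm gives L₀, ord ≤ 2.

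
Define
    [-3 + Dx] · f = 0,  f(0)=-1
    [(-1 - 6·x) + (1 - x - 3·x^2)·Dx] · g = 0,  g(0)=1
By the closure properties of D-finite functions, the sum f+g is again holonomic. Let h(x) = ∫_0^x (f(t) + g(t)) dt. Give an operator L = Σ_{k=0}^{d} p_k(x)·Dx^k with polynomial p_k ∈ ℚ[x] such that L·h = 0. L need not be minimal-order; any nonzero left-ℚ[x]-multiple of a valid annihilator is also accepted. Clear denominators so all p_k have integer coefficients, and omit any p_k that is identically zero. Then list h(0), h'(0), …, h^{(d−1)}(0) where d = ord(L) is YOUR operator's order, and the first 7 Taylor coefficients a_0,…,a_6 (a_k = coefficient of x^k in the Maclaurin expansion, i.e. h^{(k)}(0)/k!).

L = (15 + 9·x + 243·x^2 + 162·x^3)·Dx + (1 - 36·x - 99·x^2 + 54·x^3 + 81·x^4)·Dx^2 + (-2 + 11·x + 6·x^2 - 36·x^3 - 27·x^4)·Dx^3  (order 3).
h: a_k = 0, 0, -1, -1/6, 5/8, 25/8, 1519/240, …
ICs: h(0) = 0, h′(0) = 0, h′′(0) = -2.

f: a_k = -1, -3, -9/2, -9/2, -27/8, -81/40, -81/80, …
g: a_k = 1, 1, 4, 7, 19, 40, 97, …
L₀ := lclm(L_f,L_g); ord L₀ ≤ 1+1.
Integrate: L := L₀·Dx.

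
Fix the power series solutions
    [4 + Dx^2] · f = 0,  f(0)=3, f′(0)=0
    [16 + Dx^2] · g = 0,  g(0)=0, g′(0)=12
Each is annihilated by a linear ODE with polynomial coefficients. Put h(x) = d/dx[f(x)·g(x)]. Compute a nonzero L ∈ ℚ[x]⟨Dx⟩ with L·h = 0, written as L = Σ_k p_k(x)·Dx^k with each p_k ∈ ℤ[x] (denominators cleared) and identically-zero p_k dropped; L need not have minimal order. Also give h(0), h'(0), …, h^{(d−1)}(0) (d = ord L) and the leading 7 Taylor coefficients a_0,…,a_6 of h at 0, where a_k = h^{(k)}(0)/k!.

L = 144 + 40·Dx^2 + Dx^4  (order 4).
h: a_k = 36, 0, -504, 0, 1464, 0, -8752/5, …
ICs: h(0) = 36, h′(0) = 0, h′′(0) = -1008, h′′′(0) = 0.

f: a_k = 3, 0, -6, 0, 2, 0, -4/15, …
g: a_k = 0, 12, 0, -32, 0, 128/5, 0, …
Product ⇒ symmetric product L₀, ord ≤ 4.
Differentiate: ansatz ord ≤ ord L₀ ⇒ L.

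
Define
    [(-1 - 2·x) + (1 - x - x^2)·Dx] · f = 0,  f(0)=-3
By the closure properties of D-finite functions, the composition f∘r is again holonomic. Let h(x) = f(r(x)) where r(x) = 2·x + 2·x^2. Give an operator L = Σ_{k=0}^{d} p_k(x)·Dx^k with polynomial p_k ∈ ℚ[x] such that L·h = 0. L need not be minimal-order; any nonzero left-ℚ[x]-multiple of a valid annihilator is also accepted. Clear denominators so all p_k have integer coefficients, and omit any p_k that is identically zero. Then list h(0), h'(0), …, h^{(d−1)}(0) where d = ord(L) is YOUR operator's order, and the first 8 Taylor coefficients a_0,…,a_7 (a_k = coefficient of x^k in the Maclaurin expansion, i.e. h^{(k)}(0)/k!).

L = (2 + 12·x + 24·x^2 + 16·x^3) + (-1 + 2·x + 6·x^2 + 8·x^3 + 4·x^4)·Dx  (order 1).
h: a_k = -3, -6, -30, -120, -480, -1944, -7848, -31680, …
ICs: h(0) = -3.

f: a_k = -3, -3, -6, -9, -15, -24, -39, -63, …
f∘r: x↦r, Dx↦Dx/r' in L_f ⇒ L₀.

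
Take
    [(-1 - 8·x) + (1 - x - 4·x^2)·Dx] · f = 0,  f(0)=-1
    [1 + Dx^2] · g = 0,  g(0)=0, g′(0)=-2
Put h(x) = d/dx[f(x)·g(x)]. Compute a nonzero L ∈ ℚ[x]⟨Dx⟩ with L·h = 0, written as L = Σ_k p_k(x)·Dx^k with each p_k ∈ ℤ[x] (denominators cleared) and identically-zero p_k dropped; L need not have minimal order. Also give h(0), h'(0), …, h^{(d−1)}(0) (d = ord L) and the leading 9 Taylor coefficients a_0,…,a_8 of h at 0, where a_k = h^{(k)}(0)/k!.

L = (159 - 2·x - 7·x^2 + 8·x^3 + 16·x^4) + (22 + 178·x + 24·x^2 + 64·x^3)·Dx + (-7 + 6·x + 25·x^2 + 8·x^3 + 16·x^4)·Dx^2  (order 2).
h: a_k = 2, 4, 29, 212/3, 1127/4, 7621/10, 888089/360, 2168417/315, 411895657/20160, …
ICs: h(0) = 2, h′(0) = 4.

f: a_k = -1, -1, -5, -9, -29, -65, -181, -441, -1165, …
g: a_k = 0, -2, 0, 1/3, 0, -1/60, 0, 1/2520, 0, …
L₀ := L_f ⊗_s L_g (sym. prod.), ord ≤ 2.
h=h₀': d/dx-closure on L₀ ⇒ L.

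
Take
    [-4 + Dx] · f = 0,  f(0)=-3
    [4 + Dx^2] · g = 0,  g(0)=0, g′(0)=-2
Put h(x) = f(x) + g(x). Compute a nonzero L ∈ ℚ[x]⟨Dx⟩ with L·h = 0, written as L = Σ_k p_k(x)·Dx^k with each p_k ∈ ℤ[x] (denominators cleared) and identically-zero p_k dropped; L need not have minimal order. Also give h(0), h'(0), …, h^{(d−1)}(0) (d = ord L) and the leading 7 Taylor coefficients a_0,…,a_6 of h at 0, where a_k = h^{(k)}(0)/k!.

f: a_k = -3, -12, -24, -32, -32, -128/5, -256/15, …
g: a_k = 0, -2, 0, 4/3, 0, -4/15, 0, …
Sum ⇒ L₀ = lclm(L_f,L_g) in ℚ(x)⟨Dx⟩.
L = -16 + 4·Dx - 4·Dx^2 + Dx^3  (order 3).
h: a_k = -3, -14, -24, -92/3, -32, -388/15, -256/15, …
ICs: h(0) = -3, h′(0) = -14, h′′(0) = -48.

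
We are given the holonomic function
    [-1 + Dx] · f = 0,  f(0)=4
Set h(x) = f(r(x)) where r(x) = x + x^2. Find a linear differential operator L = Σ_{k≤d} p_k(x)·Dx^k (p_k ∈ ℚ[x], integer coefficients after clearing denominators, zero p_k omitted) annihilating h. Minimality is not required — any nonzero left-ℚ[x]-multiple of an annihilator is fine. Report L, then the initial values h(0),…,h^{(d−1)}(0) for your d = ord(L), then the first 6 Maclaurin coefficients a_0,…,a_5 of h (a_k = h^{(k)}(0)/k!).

L = (-1 - 2·x) + Dx  (order 1).
h: a_k = 4, 4, 6, 14/3, 25/6, 27/10, …
ICs: h(0) = 4.

f: a_k = 4, 4, 2, 2/3, 1/6, 1/30, …
L₀ from L_f via x↦r, Dx↦r'^{-1}Dx.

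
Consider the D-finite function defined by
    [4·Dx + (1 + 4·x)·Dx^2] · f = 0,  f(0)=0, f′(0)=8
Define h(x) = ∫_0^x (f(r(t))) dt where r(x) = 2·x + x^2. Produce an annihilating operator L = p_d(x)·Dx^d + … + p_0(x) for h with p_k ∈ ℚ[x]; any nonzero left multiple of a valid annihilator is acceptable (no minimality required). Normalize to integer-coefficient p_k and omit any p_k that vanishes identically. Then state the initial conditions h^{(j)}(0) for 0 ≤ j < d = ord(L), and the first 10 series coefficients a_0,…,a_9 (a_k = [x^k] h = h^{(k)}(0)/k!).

f: a_k = 0, 8, -16, 128/3, -128, 2048/5, -4096/3, 32768/7, -16384, 524288/9, …
h₀=f(r): pull back L_f along r ⇒ L₀.
Integrate: L := L₀·Dx.
L = (7 + 8·x + 4·x^2)·Dx^2 + (1 + 9·x + 12·x^2 + 4·x^3)·Dx^3  (order 3).
h: a_k = 0, 0, 8, -56/3, 208/3, -1552/5, 23168/15, -24704/3, 322688/7, -2408576/9, …
ICs: h(0) = 0, h′(0) = 0, h′′(0) = 16.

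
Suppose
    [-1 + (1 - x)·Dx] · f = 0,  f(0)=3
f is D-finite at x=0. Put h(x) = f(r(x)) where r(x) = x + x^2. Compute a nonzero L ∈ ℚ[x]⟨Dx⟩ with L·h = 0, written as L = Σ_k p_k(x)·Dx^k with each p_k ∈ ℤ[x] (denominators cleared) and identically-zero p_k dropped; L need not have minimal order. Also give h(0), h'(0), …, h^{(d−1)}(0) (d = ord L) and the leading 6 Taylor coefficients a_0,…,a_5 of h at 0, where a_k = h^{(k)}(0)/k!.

f: a_k = 3, 3, 3, 3, 3, 3, …
Change of var in L_f (x↦r) gives L₀.
L = (1 + 2·x) + (-1 + x + x^2)·Dx  (order 1).
h: a_k = 3, 3, 6, 9, 15, 24, …
ICs: h(0) = 3.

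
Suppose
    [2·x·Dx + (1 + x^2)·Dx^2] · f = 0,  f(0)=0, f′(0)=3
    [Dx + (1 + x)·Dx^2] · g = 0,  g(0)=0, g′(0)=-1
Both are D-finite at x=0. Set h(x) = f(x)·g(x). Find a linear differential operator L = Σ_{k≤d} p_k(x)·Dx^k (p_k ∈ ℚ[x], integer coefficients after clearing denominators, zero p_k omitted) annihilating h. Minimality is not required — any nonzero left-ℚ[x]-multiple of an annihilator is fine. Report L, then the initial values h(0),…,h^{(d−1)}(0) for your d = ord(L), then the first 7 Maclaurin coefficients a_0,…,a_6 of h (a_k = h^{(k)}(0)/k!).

L = (24 + 44·x + 80·x^2 + 156·x^3 + 120·x^4 + 52·x^5 + 4·x^7)·Dx + (18 + 124·x + 308·x^2 + 484·x^3 + 544·x^4 + 372·x^5 + 140·x^6 + 12·x^7 + 14·x^8)·Dx^2 + (12 + 64·x + 192·x^2 + 312·x^3 + 360·x^4 + 312·x^5 + 192·x^6 + 72·x^7 + 12·x^8 + 8·x^9)·Dx^3 + (5 + 18·x + 37·x^2 + 56·x^3 + 66·x^4 + 60·x^5 + 42·x^6 + 24·x^7 + 9·x^8 + 2·x^9 + x^10)·Dx^4  (order 4).
h: a_k = 0, 0, -3, 3/2, 0, 1/4, -13/15, …
ICs: h(0) = 0, h′(0) = 0, h′′(0) = -6, h′′′(0) = 9.

f: a_k = 0, 3, 0, -1, 0, 3/5, 0, …
g: a_k = 0, -1, 1/2, -1/3, 1/4, -1/5, 1/6, …
Product ⇒ symmetric product L₀, ord ≤ 4.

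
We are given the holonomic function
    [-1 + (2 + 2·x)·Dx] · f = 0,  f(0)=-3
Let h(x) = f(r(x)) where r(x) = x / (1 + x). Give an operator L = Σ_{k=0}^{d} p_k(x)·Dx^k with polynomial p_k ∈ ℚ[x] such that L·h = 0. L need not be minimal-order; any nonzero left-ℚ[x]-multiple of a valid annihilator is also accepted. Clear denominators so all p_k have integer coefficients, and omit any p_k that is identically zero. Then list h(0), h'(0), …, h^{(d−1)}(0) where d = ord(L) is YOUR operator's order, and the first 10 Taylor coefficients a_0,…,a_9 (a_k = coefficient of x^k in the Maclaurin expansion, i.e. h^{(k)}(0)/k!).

L = -1 + (2 + 6·x + 4·x^2)·Dx  (order 1).
h: a_k = -3, -3/2, 15/8, -39/16, 423/128, -1197/256, 7059/1024, -21615/2048, 547383/32768, -1782609/65536, …
ICs: h(0) = -3.

f: a_k = -3, -3/2, 3/8, -3/16, 15/128, -21/256, 63/1024, -99/2048, 1287/32768, -2145/65536, …
Change of var in L_f (x↦r) gives L₀.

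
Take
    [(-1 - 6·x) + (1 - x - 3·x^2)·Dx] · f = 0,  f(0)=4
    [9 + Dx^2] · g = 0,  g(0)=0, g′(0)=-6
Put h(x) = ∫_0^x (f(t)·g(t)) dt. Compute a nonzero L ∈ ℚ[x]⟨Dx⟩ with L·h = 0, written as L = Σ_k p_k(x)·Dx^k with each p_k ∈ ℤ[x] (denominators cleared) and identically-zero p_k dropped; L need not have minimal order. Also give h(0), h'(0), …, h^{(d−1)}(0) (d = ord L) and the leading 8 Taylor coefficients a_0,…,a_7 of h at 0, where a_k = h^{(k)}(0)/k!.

f: a_k = 4, 4, 16, 28, 76, 160, 388, 868, …
g: a_k = 0, -6, 0, 9, 0, -81/20, 0, 243/280, …
Sym-product of L_f,L_g gives L₀ (≤ ord 2).
h=∫₀ˣh₀: take L = L₀·Dx.
L = (-3 + 9·x + 27·x^2)·Dx + (2 + 12·x)·Dx^2 + (-1 + x + 3·x^2)·Dx^3  (order 3).
h: a_k = 0, 0, -12, -8, -15, -132/5, -547/10, -3621/35, …
ICs: h(0) = 0, h′(0) = 0, h′′(0) = -24.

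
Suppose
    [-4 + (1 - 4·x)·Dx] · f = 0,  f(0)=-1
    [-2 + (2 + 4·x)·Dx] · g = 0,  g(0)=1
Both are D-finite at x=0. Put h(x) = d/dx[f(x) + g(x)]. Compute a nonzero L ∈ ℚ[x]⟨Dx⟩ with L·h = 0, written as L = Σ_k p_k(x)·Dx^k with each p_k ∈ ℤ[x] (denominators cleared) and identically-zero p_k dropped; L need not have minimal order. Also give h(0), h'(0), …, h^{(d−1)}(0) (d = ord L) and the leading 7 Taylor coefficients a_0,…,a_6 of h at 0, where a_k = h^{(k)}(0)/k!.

f: a_k = -1, -4, -16, -64, -256, -1024, -4096, …
g: a_k = 1, 1, -1/2, 1/2, -5/8, 7/8, -21/16, …
Sum ⇒ L₀ = lclm(L_f,L_g) in ℚ(x)⟨Dx⟩.
Derive L from L₀ (diff closure).
L = (-40 - 32·x) + (-31 - 136·x - 112·x^2)·Dx + (3 - 2·x - 32·x^2 - 32·x^3)·Dx^2  (order 2).
h: a_k = -3, -33, -381/2, -2053/2, -40925/8, -196671/8, -1834777/16, …
ICs: h(0) = -3, h′(0) = -33.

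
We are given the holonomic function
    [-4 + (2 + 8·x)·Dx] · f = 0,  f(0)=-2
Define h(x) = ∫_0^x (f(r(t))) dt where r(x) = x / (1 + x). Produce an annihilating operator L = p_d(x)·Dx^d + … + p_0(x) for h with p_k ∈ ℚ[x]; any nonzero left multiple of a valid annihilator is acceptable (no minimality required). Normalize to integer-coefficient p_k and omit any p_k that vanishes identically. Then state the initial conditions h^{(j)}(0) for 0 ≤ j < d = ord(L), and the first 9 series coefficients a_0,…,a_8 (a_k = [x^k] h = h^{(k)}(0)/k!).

f: a_k = -2, -4, 4, -8, 20, -56, 168, -528, 1716, …
f∘r: x↦r, Dx↦Dx/r' in L_f ⇒ L₀.
Integrate: L := L₀·Dx.
L = -2·Dx + (1 + 6·x + 5·x^2)·Dx^2  (order 2).
h: a_k = 0, -2, -2, 8/3, -5, 12, -34, 752/7, -731/2, …
ICs: h(0) = 0, h′(0) = -2.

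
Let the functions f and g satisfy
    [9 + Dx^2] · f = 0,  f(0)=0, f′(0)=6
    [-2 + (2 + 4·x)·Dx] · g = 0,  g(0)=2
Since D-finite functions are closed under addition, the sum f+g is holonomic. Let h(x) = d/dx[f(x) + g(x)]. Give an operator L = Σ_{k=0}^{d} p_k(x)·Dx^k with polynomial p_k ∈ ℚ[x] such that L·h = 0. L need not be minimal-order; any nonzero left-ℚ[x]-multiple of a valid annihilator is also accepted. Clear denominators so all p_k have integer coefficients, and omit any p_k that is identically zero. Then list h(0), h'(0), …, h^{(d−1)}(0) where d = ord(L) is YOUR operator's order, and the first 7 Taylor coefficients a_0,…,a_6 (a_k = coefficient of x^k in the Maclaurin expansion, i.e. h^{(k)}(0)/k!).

L = (-18 - 27·x - 27·x^2) + (-9 - 45·x - 81·x^2 - 54·x^3)·Dx + (-2 - 3·x - 3·x^2)·Dx^2 + (-1 - 5·x - 9·x^2 - 6·x^3)·Dx^3  (order 3).
h: a_k = 8, -2, -24, -5, 29, -63/4, 114/5, …
ICs: h(0) = 8, h′(0) = -2, h′′(0) = -48.

f: a_k = 0, 6, 0, -9, 0, 81/20, 0, …
g: a_k = 2, 2, -1, 1, -5/4, 7/4, -21/8, …
L₀ := lclm(L_f,L_g); ord L₀ ≤ 2+1.
Differentiate: ansatz ord ≤ ord L₀ ⇒ L.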